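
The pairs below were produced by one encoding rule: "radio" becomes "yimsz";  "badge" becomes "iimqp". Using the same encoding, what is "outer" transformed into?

vccoc

Letter i (0-indexed) is shifted by i+7, so successive shifts are 7, 8, 9, ….
Applying it to outer: o+7=v, u+8=c, t+9=c, e+10=o, r+11=c.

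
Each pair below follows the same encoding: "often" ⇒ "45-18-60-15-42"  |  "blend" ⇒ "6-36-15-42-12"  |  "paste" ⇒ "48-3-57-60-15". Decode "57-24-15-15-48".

With a=1..z=26, the number is 3·pos.
Decoding 57-24-15-15-48: 57→(57−0)÷3=19=s, 24→(24−0)÷3=8=h, 15→(15−0)÷3=5=e, 15→(15−0)÷3=5=e, 48→(48−0)÷3=16=p.

sheep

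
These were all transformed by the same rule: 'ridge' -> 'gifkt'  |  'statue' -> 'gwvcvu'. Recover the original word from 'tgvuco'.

The output letters match the input read backwards, each shifted +2: ridge reversed is egdir. Two steps: reverse the string, then apply a Caesar shift of +2.
Reversing it on tgvuco: shift back: t−2=r, g−2=e, v−2=t, u−2=s, c−2=a, o−2=m → retsam; then reverse → master.

master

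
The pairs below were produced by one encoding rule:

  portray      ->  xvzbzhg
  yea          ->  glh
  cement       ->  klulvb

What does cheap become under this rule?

kplhx

The shift depends on letter class: consonant p→x is +8, but vowel o→v is +7. Two shifts are in play — +7 for a/e/i/o/u, +8 for every other letter.
Applying it to cheap: c(cons)+8=k, h(cons)+8=p, e(vowel)+7=l, a(vowel)+7=h, p(cons)+8=x.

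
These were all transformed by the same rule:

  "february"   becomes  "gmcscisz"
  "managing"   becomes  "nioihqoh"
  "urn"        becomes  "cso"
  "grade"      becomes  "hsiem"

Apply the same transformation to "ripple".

sqqqmm

The shift depends on letter class: consonant f→g is +1, but vowel e→m is +8. The rule splits by letter class: vowels +8, consonants +1.
For ripple: r(cons)+1=s, i(vowel)+8=q, p(cons)+1=q, p(cons)+1=q, l(cons)+1=m, e(vowel)+8=m.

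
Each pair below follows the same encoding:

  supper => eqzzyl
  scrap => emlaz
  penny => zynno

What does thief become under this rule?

s(18)→e(4) and u(20)→q(16) fit y≡19x+0 (mod 26); the inverse of 19 mod 26 is 11. Treating letters as 0–25, the rule is x ↦ 19x + 0 (mod 26).
On thief: t(19)→19·19+0≡23=x; h(7)→19·7+0≡3=d; i(8)→19·8+0≡22=w; e(4)→19·4+0≡24=y; f(5)→19·5+0≡17=r (all mod 26).

xdwyr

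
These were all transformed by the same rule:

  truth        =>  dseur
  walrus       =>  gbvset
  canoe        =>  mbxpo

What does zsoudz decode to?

pretty

The shifts repeat in a cycle of length 2: positions 0,1,… shift by +10, +1, then the pattern repeats.
Reversing it on zsoudz: z−10=p, s−1=r, o−10=e, u−1=t, d−10=t, z−1=y.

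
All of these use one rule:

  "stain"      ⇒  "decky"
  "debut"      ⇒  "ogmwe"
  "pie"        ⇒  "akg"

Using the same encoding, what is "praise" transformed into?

acckdg

The shift depends on letter class: consonant s→d is +11, but vowel a→c is +2. Vowels shift forward by 2 and consonants shift forward by 11.
For praise: p(cons)+11=a, r(cons)+11=c, a(vowel)+2=c, i(vowel)+2=k, s(cons)+11=d, e(vowel)+2=g.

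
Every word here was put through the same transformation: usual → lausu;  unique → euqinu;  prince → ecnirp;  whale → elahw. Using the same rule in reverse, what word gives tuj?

jut

The word is simply reversed.
Decoding tuj: then reverse → jut.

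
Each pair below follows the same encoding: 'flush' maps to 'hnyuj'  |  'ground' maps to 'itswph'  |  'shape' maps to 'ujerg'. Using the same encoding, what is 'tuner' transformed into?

Shifts by position in flush: pos 0: f→h (+2), pos 1: l→n (+2), pos 2: u→y (+4), pos 3: s→u (+2), pos 4: h→j (+2) — repeating every 3. A repeating key of period 3 is used — shifts +2, +2, +4 over and over.
For tuner: t+2=v, u+2=w, n+4=r, e+2=g, r+2=t.

vwrgt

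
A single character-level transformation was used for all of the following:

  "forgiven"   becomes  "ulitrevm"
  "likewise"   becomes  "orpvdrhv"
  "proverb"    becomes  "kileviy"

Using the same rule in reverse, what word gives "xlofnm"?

column

Each pair mirrors across the alphabet (f↔u, o↔l, r↔i): positions sum to 25. Letters are reflected about the middle of the alphabet (position → 25−position): Atbash.
Decoding xlofnm: x↔c, l↔o, o↔l, f↔u, n↔m, m↔n.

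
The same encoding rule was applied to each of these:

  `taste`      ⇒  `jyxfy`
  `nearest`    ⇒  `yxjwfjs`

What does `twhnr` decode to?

micro

The output letters match the input read backwards, each shifted +5: taste reversed is etsat. Read the word backwards and shift each letter +5.
Reversing it on twhnr: shift back: t−5=o, w−5=r, h−5=c, n−5=i, r−5=m → orcim; then reverse → micro.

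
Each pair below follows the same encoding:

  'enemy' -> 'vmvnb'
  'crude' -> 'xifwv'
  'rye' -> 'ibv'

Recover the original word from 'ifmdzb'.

Each letter is replaced by its mirror in the alphabet: a↔z, b↔y, c↔x, and so on (the Atbash cipher).
Undoing it on ifmdzb: i↔r, f↔u, m↔n, d↔w, z↔a, b↔y.

runway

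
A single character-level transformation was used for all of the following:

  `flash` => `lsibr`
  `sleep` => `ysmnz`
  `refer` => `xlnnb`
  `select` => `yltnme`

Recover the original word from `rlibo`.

In flash: f→l is +6, l→s is +7, a→i is +8, s→b is +9 — the shift increases by 1 each position. Letter i (0-indexed) is shifted by i+6, so successive shifts are 6, 7, 8, ….
Decoding rlibo: r−6=l, l−7=e, i−8=a, b−9=s, o−10=e.

lease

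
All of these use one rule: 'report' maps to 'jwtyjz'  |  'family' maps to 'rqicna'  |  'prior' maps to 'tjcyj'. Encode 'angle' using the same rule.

r(17)→j(9) and e(4)→w(22) fit y≡21x+16 (mod 26); the inverse of 21 mod 26 is 5. Each letter's alphabet position (a=0..z=25) is mapped through 21·x+16 mod 26 — an affine cipher.
On angle: a(0)→21·0+16≡16=q; n(13)→21·13+16≡3=d; g(6)→21·6+16≡12=m; l(11)→21·11+16≡13=n; e(4)→21·4+16≡22=w (all mod 26).

qdmnw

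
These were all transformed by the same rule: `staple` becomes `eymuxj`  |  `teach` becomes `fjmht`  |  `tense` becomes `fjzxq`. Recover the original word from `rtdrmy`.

format

It's a Vigenère-style cipher with numeric key [12,5]: position i shifts by key[i mod 2].
Reversing it on rtdrmy: r−12=f, t−5=o, d−12=r, r−5=m, m−12=a, y−5=t.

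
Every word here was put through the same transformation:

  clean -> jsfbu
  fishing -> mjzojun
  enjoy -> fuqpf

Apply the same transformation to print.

wyjua

The shift depends on letter class: consonant c→j is +7, but vowel e→f is +1. Two shifts are in play — +1 for a/e/i/o/u, +7 for every other letter.
For print: p(cons)+7=w, r(cons)+7=y, i(vowel)+1=j, n(cons)+7=u, t(cons)+7=a.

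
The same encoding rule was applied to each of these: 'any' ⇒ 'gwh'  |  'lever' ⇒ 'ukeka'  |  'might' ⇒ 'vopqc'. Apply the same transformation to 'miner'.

The shift depends on letter class: consonant n→w is +9, but vowel a→g is +6. The rule splits by letter class: vowels +6, consonants +9.
On miner: m(cons)+9=v, i(vowel)+6=o, n(cons)+9=w, e(vowel)+6=k, r(cons)+9=a.

vowka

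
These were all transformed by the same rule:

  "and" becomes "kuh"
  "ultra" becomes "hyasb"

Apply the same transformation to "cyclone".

luvsjfj

Two steps: reverse the string, then apply a Caesar shift of +7.
Applying it to cyclone: reverse → enolcyc; then shift: e+7=l, n+7=u, o+7=v, l+7=s, c+7=j, y+7=f, c+7=j.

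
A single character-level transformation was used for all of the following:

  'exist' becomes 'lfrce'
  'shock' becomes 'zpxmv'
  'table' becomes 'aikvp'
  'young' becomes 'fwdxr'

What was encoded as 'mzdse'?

fruit

In exist: e→l is +7, x→f is +8, i→r is +9, s→c is +10 — the shift increases by 1 each position. Letter i (0-indexed) is shifted by i+7, so successive shifts are 7, 8, 9, ….
Undoing it on mzdse: m−7=f, z−8=r, d−9=u, s−10=i, e−11=t.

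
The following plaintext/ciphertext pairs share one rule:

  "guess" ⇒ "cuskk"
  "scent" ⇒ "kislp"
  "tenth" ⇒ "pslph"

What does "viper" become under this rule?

zmvsf

g(6)→c(2) and u(20)→u(20) fit y≡5x+24 (mod 26); the inverse of 5 mod 26 is 21. This is an affine cipher: with a=0,…,z=25, each position x becomes (5x+24) mod 26.
On viper: v(21)→5·21+24≡25=z; i(8)→5·8+24≡12=m; p(15)→5·15+24≡21=v; e(4)→5·4+24≡18=s; r(17)→5·17+24≡5=f (all mod 26).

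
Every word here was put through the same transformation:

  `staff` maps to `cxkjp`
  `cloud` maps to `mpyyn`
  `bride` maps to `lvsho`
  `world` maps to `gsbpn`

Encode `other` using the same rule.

yxrib

Shifts by position in staff: pos 0: s→c (+10), pos 1: t→x (+4), pos 2: a→k (+10), pos 3: f→j (+4) — repeating every 2. The shifts repeat in a cycle of length 2: positions 0,1,… shift by +10, +4, then the pattern repeats.
On other: o+10=y, t+4=x, h+10=r, e+4=i, r+10=b.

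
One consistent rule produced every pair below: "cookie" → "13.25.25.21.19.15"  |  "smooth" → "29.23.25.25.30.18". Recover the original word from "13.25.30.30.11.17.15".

cottage

The number is (letter's place in the alphabet, a=1) + 10.
Undoing it on 13.25.30.30.11.17.15: 13→(13−10)÷1=3=c, 25→(25−10)÷1=15=o, 30→(30−10)÷1=20=t, 30→(30−10)÷1=20=t, 11→(11−10)÷1=1=a, 17→(17−10)÷1=7=g, 15→(15−10)÷1=5=e.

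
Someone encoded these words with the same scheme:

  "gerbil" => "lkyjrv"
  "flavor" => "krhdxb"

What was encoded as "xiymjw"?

scream

Each letter shifts forward by (position + 5), i.e. 5, 6, 7, … — the shift grows by one for each successive letter.
Undoing it on xiymjw: x−5=s, i−6=c, y−7=r, m−8=e, j−9=a, w−10=m.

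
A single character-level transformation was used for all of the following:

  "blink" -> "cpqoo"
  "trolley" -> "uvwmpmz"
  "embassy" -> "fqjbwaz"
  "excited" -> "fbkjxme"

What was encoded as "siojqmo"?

Shifts by position in blink: pos 0: b→c (+1), pos 1: l→p (+4), pos 2: i→q (+8), pos 3: n→o (+1), pos 4: k→o (+4) — repeating every 3. It's a Vigenère-style cipher with numeric key [1,4,8]: position i shifts by key[i mod 3].
Undoing it on siojqmo: s−1=r, i−4=e, o−8=g, j−1=i, q−4=m, m−8=e, o−1=n.

regimen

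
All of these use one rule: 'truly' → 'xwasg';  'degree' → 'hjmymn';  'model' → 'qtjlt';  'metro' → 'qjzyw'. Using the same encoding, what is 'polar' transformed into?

Letter i (0-indexed) is shifted by i+4, so successive shifts are 4, 5, 6, ….
For polar: p+4=t, o+5=t, l+6=r, a+7=h, r+8=z.

ttrhz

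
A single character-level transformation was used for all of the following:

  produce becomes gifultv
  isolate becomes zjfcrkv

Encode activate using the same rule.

Compare letters: p→g is +17, r→i is +17, o→f is +17 — a constant shift. It's a constant shift of +17 (ROT17).
For activate: a+17=r, c+17=t, t+17=k, i+17=z, v+17=m, a+17=r, t+17=k, e+17=v.

rtkzmrkv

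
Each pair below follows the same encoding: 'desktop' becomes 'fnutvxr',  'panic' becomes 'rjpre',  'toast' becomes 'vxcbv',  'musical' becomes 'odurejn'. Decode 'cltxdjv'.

acrobat

Shifts by position in desktop: pos 0: d→f (+2), pos 1: e→n (+9), pos 2: s→u (+2), pos 3: k→t (+9) — repeating every 2. A repeating key of period 2 is used — shifts +2, +9 over and over.
Decoding cltxdjv: c−2=a, l−9=c, t−2=r, x−9=o, d−2=b, j−9=a, v−2=t.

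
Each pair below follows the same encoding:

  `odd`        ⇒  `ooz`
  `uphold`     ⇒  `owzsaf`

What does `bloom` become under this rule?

The output letters match the input read backwards, each shifted +11: odd reversed is ddo. Two steps: reverse the string, then apply a Caesar shift of +11.
Applying it to bloom: reverse → moolb; then shift: m+11=x, o+11=z, o+11=z, l+11=w, b+11=m.

xzzwm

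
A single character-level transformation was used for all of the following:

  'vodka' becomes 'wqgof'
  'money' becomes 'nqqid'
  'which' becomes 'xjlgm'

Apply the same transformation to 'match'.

Each letter shifts forward by (position + 1), i.e. 1, 2, 3, … — the shift grows by one for each successive letter.
For match: m+1=n, a+2=c, t+3=w, c+4=g, h+5=m.

ncwgm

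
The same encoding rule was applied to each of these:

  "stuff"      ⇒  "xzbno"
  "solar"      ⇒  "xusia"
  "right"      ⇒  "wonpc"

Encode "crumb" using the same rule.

Each letter shifts forward by (position + 5), i.e. 5, 6, 7, … — the shift grows by one for each successive letter.
Applying it to crumb: c+5=h, r+6=x, u+7=b, m+8=u, b+9=k.

hxbuk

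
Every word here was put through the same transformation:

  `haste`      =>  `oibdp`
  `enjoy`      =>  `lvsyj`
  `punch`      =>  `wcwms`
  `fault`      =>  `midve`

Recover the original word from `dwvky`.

woman

Letter i (0-indexed) is shifted by i+7, so successive shifts are 7, 8, 9, ….
Reversing it on dwvky: d−7=w, w−8=o, v−9=m, k−10=a, y−11=n.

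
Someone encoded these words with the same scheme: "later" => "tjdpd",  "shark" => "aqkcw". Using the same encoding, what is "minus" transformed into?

Letter i (0-indexed) is shifted by i+8, so successive shifts are 8, 9, 10, ….
Applying it to minus: m+8=u, i+9=r, n+10=x, u+11=f, s+12=e.

urxfe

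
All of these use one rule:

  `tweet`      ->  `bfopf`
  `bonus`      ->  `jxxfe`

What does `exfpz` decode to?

woven

Each letter shifts forward by (position + 8), i.e. 8, 9, 10, … — the shift grows by one for each successive letter.
Reversing it on exfpz: e−8=w, x−9=o, f−10=v, p−11=e, z−12=n.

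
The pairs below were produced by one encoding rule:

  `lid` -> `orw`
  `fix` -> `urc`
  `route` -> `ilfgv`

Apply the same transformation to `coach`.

Each letter is replaced by its mirror in the alphabet: a↔z, b↔y, c↔x, and so on (the Atbash cipher).
On coach: c↔x, o↔l, a↔z, c↔x, h↔s.

xlzxs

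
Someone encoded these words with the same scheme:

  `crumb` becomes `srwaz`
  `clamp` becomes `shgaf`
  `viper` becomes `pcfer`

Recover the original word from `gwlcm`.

Each letter's alphabet position (a=0..z=25) is mapped through 19·x+6 mod 26 — an affine cipher.
Reversing it on gwlcm: g(6)→11·(6−6)≡0=a; w(22)→11·(22−6)≡20=u; l(11)→11·(11−6)≡3=d; c(2)→11·(2−6)≡8=i; m(12)→11·(12−6)≡14=o (all mod 26).

audio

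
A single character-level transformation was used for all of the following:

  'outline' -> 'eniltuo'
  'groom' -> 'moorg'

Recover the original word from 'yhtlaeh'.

healthy

The word is simply reversed.
Undoing it on yhtlaeh: then reverse → healthy.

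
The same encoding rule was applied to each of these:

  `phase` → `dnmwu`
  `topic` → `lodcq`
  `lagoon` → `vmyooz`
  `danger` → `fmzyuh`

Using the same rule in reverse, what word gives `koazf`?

p(15)→d(3) and h(7)→n(13) fit y≡15x+12 (mod 26); the inverse of 15 mod 26 is 7. Each letter's alphabet position (a=0..z=25) is mapped through 15·x+12 mod 26 — an affine cipher.
Decoding koazf: k(10)→7·(10−12)≡12=m; o(14)→7·(14−12)≡14=o; a(0)→7·(0−12)≡20=u; z(25)→7·(25−12)≡13=n; f(5)→7·(5−12)≡3=d (all mod 26).

mound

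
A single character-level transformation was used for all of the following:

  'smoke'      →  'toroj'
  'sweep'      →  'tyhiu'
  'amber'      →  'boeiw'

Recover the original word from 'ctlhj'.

bride

Each letter shifts forward by (position + 1), i.e. 1, 2, 3, … — the shift grows by one for each successive letter.
Undoing it on ctlhj: c−1=b, t−2=r, l−3=i, h−4=d, j−5=e.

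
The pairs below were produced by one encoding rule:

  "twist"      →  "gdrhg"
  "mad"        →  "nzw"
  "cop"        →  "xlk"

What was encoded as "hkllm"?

Each letter is replaced by its mirror in the alphabet: a↔z, b↔y, c↔x, and so on (the Atbash cipher).
Undoing it on hkllm: h↔s, k↔p, l↔o, l↔o, m↔n.

spoon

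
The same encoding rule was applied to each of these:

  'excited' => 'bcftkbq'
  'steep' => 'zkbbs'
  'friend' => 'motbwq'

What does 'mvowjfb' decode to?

This is an affine cipher: with a=0,…,z=25, each position x becomes (11x+9) mod 26.
Undoing it on mvowjfb: m(12)→19·(12−9)≡5=f; v(21)→19·(21−9)≡20=u; o(14)→19·(14−9)≡17=r; w(22)→19·(22−9)≡13=n; j(9)→19·(9−9)≡0=a; f(5)→19·(5−9)≡2=c; b(1)→19·(1−9)≡4=e (all mod 26).

furnace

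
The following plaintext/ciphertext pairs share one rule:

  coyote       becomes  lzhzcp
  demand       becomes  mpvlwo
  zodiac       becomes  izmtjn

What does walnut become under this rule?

fluyde

The shifts repeat in a cycle of length 2: positions 0,1,… shift by +9, +11, then the pattern repeats.
Applying it to walnut: w+9=f, a+11=l, l+9=u, n+11=y, u+9=d, t+11=e.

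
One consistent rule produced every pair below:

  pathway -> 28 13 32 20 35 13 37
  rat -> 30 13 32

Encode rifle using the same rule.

The number is (letter's place in the alphabet, a=1) + 12.
On rifle: r=18→30, i=9→21, f=6→18, l=12→24, e=5→17.

30 21 18 24 17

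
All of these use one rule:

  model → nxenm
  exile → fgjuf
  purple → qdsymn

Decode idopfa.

Shifts by position in model: pos 0: m→n (+1), pos 1: o→x (+9), pos 2: d→e (+1), pos 3: e→n (+9) — repeating every 2. The shifts repeat in a cycle of length 2: positions 0,1,… shift by +1, +9, then the pattern repeats.
Undoing it on idopfa: i−1=h, d−9=u, o−1=n, p−9=g, f−1=e, a−9=r.

hunger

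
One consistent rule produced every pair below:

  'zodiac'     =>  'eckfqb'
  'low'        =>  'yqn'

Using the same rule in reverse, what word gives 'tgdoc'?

amber

Two steps: reverse the string, then apply a Caesar shift of +2.
Reversing it on tgdoc: shift back: t−2=r, g−2=e, d−2=b, o−2=m, c−2=a → rebma; then reverse → amber.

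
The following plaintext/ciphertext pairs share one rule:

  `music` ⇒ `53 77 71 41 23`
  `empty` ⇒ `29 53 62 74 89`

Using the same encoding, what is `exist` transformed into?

m(#13)→53 and u(#21)→77: differences scale by 3, so n = 3·pos + 14. Each letter becomes 3×(its alphabet position, a=1..z=26) + 14.
On exist: e=5→29, x=24→86, i=9→41, s=19→71, t=20→74.

29 86 41 71 74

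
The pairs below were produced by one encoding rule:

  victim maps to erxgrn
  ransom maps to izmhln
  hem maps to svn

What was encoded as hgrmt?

Letters are reflected about the middle of the alphabet (position → 25−position): Atbash.
Reversing it on hgrmt: h↔s, g↔t, r↔i, m↔n, t↔g.

sting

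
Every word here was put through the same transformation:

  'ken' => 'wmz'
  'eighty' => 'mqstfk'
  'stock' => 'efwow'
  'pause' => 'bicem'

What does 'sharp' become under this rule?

The rule splits by letter class: vowels +8, consonants +12.
For sharp: s(cons)+12=e, h(cons)+12=t, a(vowel)+8=i, r(cons)+12=d, p(cons)+12=b.

etidb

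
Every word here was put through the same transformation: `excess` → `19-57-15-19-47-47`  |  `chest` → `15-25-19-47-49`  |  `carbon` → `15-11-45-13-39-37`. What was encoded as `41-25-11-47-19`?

phase

e(#5)→19 and x(#24)→57: differences scale by 2, so n = 2·pos + 9. Each letter becomes 2×(its alphabet position, a=1..z=26) + 9.
Undoing it on 41-25-11-47-19: 41→(41−9)÷2=16=p, 25→(25−9)÷2=8=h, 11→(11−9)÷2=1=a, 47→(47−9)÷2=19=s, 19→(19−9)÷2=5=e.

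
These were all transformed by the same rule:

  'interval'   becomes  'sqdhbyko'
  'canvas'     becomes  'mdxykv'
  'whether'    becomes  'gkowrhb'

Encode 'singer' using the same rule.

clxjou

Shifts by position in interval: pos 0: i→s (+10), pos 1: n→q (+3), pos 2: t→d (+10), pos 3: e→h (+3) — repeating every 2. The shifts repeat in a cycle of length 2: positions 0,1,… shift by +10, +3, then the pattern repeats.
Applying it to singer: s+10=c, i+3=l, n+10=x, g+3=j, e+10=o, r+3=u.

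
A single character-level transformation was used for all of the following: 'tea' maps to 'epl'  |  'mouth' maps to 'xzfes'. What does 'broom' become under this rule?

mczzx

Compare letters: t→e is +11, e→p is +11, a→l is +11 — a constant shift. It's a constant shift of +11 (ROT11).
For broom: b+11=m, r+11=c, o+11=z, o+11=z, m+11=x.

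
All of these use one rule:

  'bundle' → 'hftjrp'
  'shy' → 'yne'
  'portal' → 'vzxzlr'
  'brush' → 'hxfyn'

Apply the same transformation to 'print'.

The rule splits by letter class: vowels +11, consonants +6.
Applying it to print: p(cons)+6=v, r(cons)+6=x, i(vowel)+11=t, n(cons)+6=t, t(cons)+6=z.

vxttz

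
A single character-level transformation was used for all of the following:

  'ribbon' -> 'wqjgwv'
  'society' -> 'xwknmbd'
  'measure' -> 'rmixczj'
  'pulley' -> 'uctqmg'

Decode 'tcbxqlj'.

outside

Shifts by position in ribbon: pos 0: r→w (+5), pos 1: i→q (+8), pos 2: b→j (+8), pos 3: b→g (+5), pos 4: o→w (+8), pos 5: n→v (+8) — repeating every 3. A repeating key of period 3 is used — shifts +5, +8, +8 over and over.
Decoding tcbxqlj: t−5=o, c−8=u, b−8=t, x−5=s, q−8=i, l−8=d, j−5=e.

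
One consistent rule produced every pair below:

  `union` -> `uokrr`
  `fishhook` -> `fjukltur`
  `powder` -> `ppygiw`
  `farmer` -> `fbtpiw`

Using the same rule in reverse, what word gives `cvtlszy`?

In union: u→u is +0, n→o is +1, i→k is +2, o→r is +3 — the shift increases by 1 each position. Each letter shifts forward by its position index (0, 1, 2, …) — the shift grows by one for each successive letter.
Undoing it on cvtlszy: c−0=c, v−1=u, t−2=r, l−3=i, s−4=o, z−5=u, y−6=s.

curious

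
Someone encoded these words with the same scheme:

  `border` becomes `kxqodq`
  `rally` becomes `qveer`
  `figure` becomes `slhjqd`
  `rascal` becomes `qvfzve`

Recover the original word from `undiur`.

b(1)→k(10) and o(14)→x(23) fit y≡15x+21 (mod 26); the inverse of 15 mod 26 is 7. Treating letters as 0–25, the rule is x ↦ 15x + 21 (mod 26).
Undoing it on undiur: u(20)→7·(20−21)≡19=t; n(13)→7·(13−21)≡22=w; d(3)→7·(3−21)≡4=e; i(8)→7·(8−21)≡13=n; u(20)→7·(20−21)≡19=t; r(17)→7·(17−21)≡24=y (all mod 26).

twenty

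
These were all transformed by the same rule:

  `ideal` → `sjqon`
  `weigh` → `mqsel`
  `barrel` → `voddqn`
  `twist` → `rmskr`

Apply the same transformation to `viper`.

i(8)→s(18) and d(3)→j(9) fit y≡7x+14 (mod 26); the inverse of 7 mod 26 is 15. This is an affine cipher: with a=0,…,z=25, each position x becomes (7x+14) mod 26.
Applying it to viper: v(21)→7·21+14≡5=f; i(8)→7·8+14≡18=s; p(15)→7·15+14≡15=p; e(4)→7·4+14≡16=q; r(17)→7·17+14≡3=d (all mod 26).

fspqd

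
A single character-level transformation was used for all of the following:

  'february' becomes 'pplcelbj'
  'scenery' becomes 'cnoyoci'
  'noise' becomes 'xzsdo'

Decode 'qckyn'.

grand

Shifts by position in february: pos 0: f→p (+10), pos 1: e→p (+11), pos 2: b→l (+10), pos 3: r→c (+11) — repeating every 2. It's a Vigenère-style cipher with numeric key [10,11]: position i shifts by key[i mod 2].
Reversing it on qckyn: q−10=g, c−11=r, k−10=a, y−11=n, n−10=d.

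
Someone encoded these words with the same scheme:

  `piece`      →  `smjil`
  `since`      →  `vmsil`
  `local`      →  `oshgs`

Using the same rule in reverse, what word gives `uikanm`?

The shift increases by 1 at each position, starting from +3: 3, 4, 5, ….
Decoding uikanm: u−3=r, i−4=e, k−5=f, a−6=u, n−7=g, m−8=e.

refuge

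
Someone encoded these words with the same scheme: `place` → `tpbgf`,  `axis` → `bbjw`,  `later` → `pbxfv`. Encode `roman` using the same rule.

vpqbr

Two shifts are in play — +1 for a/e/i/o/u, +4 for every other letter.
On roman: r(cons)+4=v, o(vowel)+1=p, m(cons)+4=q, a(vowel)+1=b, n(cons)+4=r.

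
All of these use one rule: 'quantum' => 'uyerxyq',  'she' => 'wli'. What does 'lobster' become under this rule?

Compare letters: q→u is +4, u→y is +4, a→e is +4 — a constant shift. Every letter moves 4 places later in the alphabet, wrapping around z→a.
Applying it to lobster: l+4=p, o+4=s, b+4=f, s+4=w, t+4=x, e+4=i, r+4=v.

psfwxiv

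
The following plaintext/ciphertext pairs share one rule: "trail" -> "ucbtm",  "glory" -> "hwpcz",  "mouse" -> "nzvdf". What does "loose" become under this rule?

mzpdf

Shifts by position in trail: pos 0: t→u (+1), pos 1: r→c (+11), pos 2: a→b (+1), pos 3: i→t (+11) — repeating every 2. It's a Vigenère-style cipher with numeric key [1,11]: position i shifts by key[i mod 2].
Applying it to loose: l+1=m, o+11=z, o+1=p, s+11=d, e+1=f.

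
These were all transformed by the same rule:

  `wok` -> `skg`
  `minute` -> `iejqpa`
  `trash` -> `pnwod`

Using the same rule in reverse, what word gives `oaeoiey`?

seismic

Compare letters: w→s is +22, o→k is +22, k→g is +22 — a constant shift. It's a constant shift of +22 (ROT22).
Undoing it on oaeoiey: o−22=s, a−22=e, e−22=i, o−22=s, i−22=m, e−22=i, y−22=c.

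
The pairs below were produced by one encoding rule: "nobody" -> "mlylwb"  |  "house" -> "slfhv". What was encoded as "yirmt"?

This is the alphabet-reversal cipher (Atbash): a becomes z, b becomes y, etc.
Decoding yirmt: y↔b, i↔r, r↔i, m↔n, t↔g.

bring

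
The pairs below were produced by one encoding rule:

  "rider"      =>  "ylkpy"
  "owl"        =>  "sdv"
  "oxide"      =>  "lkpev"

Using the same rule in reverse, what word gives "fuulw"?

penny

The output letters match the input read backwards, each shifted +7: rider reversed is redir. The word is reversed, then every letter is shifted forward by 7.
Undoing it on fuulw: shift back: f−7=y, u−7=n, u−7=n, l−7=e, w−7=p → ynnep; then reverse → penny.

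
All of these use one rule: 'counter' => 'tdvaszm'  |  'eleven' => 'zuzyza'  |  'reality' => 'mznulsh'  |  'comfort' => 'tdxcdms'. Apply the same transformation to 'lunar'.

c(2)→t(19) and o(14)→d(3) fit y≡3x+13 (mod 26); the inverse of 3 mod 26 is 9. Treating letters as 0–25, the rule is x ↦ 3x + 13 (mod 26).
Applying it to lunar: l(11)→3·11+13≡20=u; u(20)→3·20+13≡21=v; n(13)→3·13+13≡0=a; a(0)→3·0+13≡13=n; r(17)→3·17+13≡12=m (all mod 26).

uvanm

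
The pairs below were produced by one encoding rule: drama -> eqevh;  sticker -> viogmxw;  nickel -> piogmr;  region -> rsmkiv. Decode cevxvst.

The output letters match the input read backwards, each shifted +4: drama reversed is amard. Read the word backwards and shift each letter +4.
Undoing it on cevxvst: shift back: c−4=y, e−4=a, v−4=r, x−4=t, v−4=r, s−4=o, t−4=p → yartrop; then reverse → portray.

portray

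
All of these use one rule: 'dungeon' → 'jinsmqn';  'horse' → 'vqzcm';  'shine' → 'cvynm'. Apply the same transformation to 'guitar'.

Each letter's alphabet position (a=0..z=25) is mapped through 3·x+0 mod 26 — an affine cipher.
On guitar: g(6)→3·6+0≡18=s; u(20)→3·20+0≡8=i; i(8)→3·8+0≡24=y; t(19)→3·19+0≡5=f; a(0)→3·0+0≡0=a; r(17)→3·17+0≡25=z (all mod 26).

siyfaz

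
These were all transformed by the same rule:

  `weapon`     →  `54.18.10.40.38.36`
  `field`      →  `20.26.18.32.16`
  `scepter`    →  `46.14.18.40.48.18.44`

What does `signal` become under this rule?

w(#23)→54 and e(#5)→18: differences scale by 2, so n = 2·pos + 8. Each letter becomes 2×(its alphabet position, a=1..z=26) + 8.
Applying it to signal: s=19→46, i=9→26, g=7→22, n=14→36, a=1→10, l=12→32.

46.26.22.36.10.32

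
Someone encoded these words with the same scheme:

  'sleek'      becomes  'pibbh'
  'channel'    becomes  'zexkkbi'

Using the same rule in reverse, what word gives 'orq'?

rut

Compare letters: s→p is +23, l→i is +23, e→b is +23 — a constant shift. This is a Caesar cipher with shift 23.
Reversing it on orq: o−23=r, r−23=u, q−23=t.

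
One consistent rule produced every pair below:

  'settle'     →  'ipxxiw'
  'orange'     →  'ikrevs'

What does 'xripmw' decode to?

silent

The output letters match the input read backwards, each shifted +4: settle reversed is elttes. The word is reversed, then every letter is shifted forward by 4.
Decoding xripmw: shift back: x−4=t, r−4=n, i−4=e, p−4=l, m−4=i, w−4=s → tnelis; then reverse → silent.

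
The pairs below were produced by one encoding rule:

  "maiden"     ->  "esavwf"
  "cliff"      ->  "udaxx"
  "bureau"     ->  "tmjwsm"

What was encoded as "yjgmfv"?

Compare letters: m→e is +18, a→s is +18, i→a is +18 — a constant shift. Every letter moves 18 places later in the alphabet, wrapping around z→a.
Decoding yjgmfv: y−18=g, j−18=r, g−18=o, m−18=u, f−18=n, v−18=d.

ground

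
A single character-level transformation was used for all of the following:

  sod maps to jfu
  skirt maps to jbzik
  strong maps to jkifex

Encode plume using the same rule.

gcldv

Every letter moves 17 places later in the alphabet, wrapping around z→a.
On plume: p+17=g, l+17=c, u+17=l, m+17=d, e+17=v.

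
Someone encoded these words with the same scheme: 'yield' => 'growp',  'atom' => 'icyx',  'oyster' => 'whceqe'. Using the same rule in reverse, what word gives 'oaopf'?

greet

In yield: y→g is +8, i→r is +9, e→o is +10, l→w is +11 — the shift increases by 1 each position. Each letter shifts forward by (position + 8), i.e. 8, 9, 10, … — the shift grows by one for each successive letter.
Reversing it on oaopf: o−8=g, a−9=r, o−10=e, p−11=e, f−12=t.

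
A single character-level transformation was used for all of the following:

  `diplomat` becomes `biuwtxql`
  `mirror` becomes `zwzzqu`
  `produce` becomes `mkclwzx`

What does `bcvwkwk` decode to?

coconut

The output letters match the input read backwards, each shifted +8: diplomat reversed is tamolpid. Read the word backwards and shift each letter +8.
Undoing it on bcvwkwk: shift back: b−8=t, c−8=u, v−8=n, w−8=o, k−8=c, w−8=o, k−8=c → tunococ; then reverse → coconut.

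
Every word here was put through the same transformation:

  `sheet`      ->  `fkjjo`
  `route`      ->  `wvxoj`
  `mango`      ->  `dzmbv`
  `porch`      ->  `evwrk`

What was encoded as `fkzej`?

s(18)→f(5) and h(7)→k(10) fit y≡9x+25 (mod 26); the inverse of 9 mod 26 is 3. Each letter's alphabet position (a=0..z=25) is mapped through 9·x+25 mod 26 — an affine cipher.
Reversing it on fkzej: f(5)→3·(5−25)≡18=s; k(10)→3·(10−25)≡7=h; z(25)→3·(25−25)≡0=a; e(4)→3·(4−25)≡15=p; j(9)→3·(9−25)≡4=e (all mod 26).

shape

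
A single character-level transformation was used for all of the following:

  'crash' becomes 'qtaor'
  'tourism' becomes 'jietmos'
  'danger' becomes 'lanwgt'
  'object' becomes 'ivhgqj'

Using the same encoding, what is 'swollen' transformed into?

ouixxgn

c(2)→q(16) and r(17)→t(19) fit y≡21x+0 (mod 26); the inverse of 21 mod 26 is 5. Treating letters as 0–25, the rule is x ↦ 21x + 0 (mod 26).
On swollen: s(18)→21·18+0≡14=o; w(22)→21·22+0≡20=u; o(14)→21·14+0≡8=i; l(11)→21·11+0≡23=x; l(11)→21·11+0≡23=x; e(4)→21·4+0≡6=g; n(13)→21·13+0≡13=n (all mod 26).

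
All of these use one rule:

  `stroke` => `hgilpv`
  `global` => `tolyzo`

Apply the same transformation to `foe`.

ulv

Each pair mirrors across the alphabet (s↔h, t↔g, r↔i): positions sum to 25. This is the alphabet-reversal cipher (Atbash): a becomes z, b becomes y, etc.
For foe: f↔u, o↔l, e↔v.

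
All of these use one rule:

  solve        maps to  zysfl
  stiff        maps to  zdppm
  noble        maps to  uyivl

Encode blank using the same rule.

ivhxr

Shifts by position in solve: pos 0: s→z (+7), pos 1: o→y (+10), pos 2: l→s (+7), pos 3: v→f (+10) — repeating every 2. It's a Vigenère-style cipher with numeric key [7,10]: position i shifts by key[i mod 2].
For blank: b+7=i, l+10=v, a+7=h, n+10=x, k+7=r.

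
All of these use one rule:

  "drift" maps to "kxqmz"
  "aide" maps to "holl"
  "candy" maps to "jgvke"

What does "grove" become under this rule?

Shifts by position in drift: pos 0: d→k (+7), pos 1: r→x (+6), pos 2: i→q (+8), pos 3: f→m (+7), pos 4: t→z (+6) — repeating every 3. The shifts repeat in a cycle of length 3: positions 0,1,… shift by +7, +6, +8, then the pattern repeats.
For grove: g+7=n, r+6=x, o+8=w, v+7=c, e+6=k.

nxwck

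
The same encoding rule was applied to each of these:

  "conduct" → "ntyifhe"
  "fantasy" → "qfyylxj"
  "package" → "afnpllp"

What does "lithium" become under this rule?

Shifts by position in conduct: pos 0: c→n (+11), pos 1: o→t (+5), pos 2: n→y (+11), pos 3: d→i (+5) — repeating every 2. It's a Vigenère-style cipher with numeric key [11,5]: position i shifts by key[i mod 2].
Applying it to lithium: l+11=w, i+5=n, t+11=e, h+5=m, i+11=t, u+5=z, m+11=x.

wnemtzx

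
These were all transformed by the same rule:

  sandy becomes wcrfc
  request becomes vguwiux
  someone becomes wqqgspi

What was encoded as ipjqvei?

enforce

It's a Vigenère-style cipher with numeric key [4,2]: position i shifts by key[i mod 2].
Reversing it on ipjqvei: i−4=e, p−2=n, j−4=f, q−2=o, v−4=r, e−2=c, i−4=e.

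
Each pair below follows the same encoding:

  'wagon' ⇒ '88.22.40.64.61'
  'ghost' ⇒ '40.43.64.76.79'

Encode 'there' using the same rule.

w(#23)→88 and a(#1)→22: differences scale by 3, so n = 3·pos + 19. Each letter becomes 3×(its alphabet position, a=1..z=26) + 19.
On there: t=20→79, h=8→43, e=5→34, r=18→73, e=5→34.

79.43.34.73.34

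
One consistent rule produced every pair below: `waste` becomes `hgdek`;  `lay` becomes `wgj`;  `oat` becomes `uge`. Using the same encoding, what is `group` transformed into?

rcuaa

Vowels shift forward by 6 and consonants shift forward by 11.
Applying it to group: g(cons)+11=r, r(cons)+11=c, o(vowel)+6=u, u(vowel)+6=a, p(cons)+11=a.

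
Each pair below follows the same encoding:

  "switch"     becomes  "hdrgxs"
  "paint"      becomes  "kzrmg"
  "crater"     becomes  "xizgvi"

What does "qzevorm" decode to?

Each pair mirrors across the alphabet (s↔h, w↔d, i↔r): positions sum to 25. Letters are reflected about the middle of the alphabet (position → 25−position): Atbash.
Decoding qzevorm: q↔j, z↔a, e↔v, v↔e, o↔l, r↔i, m↔n.

javelin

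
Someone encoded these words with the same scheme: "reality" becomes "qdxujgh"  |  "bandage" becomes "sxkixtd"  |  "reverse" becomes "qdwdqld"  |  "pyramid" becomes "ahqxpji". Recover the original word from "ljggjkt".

sitting

r(17)→q(16) and e(4)→d(3) fit y≡21x+23 (mod 26); the inverse of 21 mod 26 is 5. Each letter's alphabet position (a=0..z=25) is mapped through 21·x+23 mod 26 — an affine cipher.
Reversing it on ljggjkt: l(11)→5·(11−23)≡18=s; j(9)→5·(9−23)≡8=i; g(6)→5·(6−23)≡19=t; g(6)→5·(6−23)≡19=t; j(9)→5·(9−23)≡8=i; k(10)→5·(10−23)≡13=n; t(19)→5·(19−23)≡6=g (all mod 26).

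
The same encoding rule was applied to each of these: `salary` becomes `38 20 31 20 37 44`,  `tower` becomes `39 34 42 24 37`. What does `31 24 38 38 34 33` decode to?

lesson

The number is (letter's place in the alphabet, a=1) + 19.
Undoing it on 31 24 38 38 34 33: 31→(31−19)÷1=12=l, 24→(24−19)÷1=5=e, 38→(38−19)÷1=19=s, 38→(38−19)÷1=19=s, 34→(34−19)÷1=15=o, 33→(33−19)÷1=14=n.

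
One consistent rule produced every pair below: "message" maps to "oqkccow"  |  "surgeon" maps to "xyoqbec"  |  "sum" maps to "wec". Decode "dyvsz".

The output letters match the input read backwards, each shifted +10: message reversed is egassem. Two steps: reverse the string, then apply a Caesar shift of +10.
Decoding dyvsz: shift back: d−10=t, y−10=o, v−10=l, s−10=i, z−10=p → tolip; then reverse → pilot.

pilot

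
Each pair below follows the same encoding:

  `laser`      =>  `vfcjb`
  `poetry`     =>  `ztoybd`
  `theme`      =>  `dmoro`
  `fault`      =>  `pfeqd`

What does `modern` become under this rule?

wtnjbs

Shifts by position in laser: pos 0: l→v (+10), pos 1: a→f (+5), pos 2: s→c (+10), pos 3: e→j (+5) — repeating every 2. It's a Vigenère-style cipher with numeric key [10,5]: position i shifts by key[i mod 2].
Applying it to modern: m+10=w, o+5=t, d+10=n, e+5=j, r+10=b, n+5=s.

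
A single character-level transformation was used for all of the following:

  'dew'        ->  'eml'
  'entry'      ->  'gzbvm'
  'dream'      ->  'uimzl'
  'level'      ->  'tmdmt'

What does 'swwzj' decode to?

The output letters match the input read backwards, each shifted +8: dew reversed is wed. The word is reversed, then every letter is shifted forward by 8.
Reversing it on swwzj: shift back: s−8=k, w−8=o, w−8=o, z−8=r, j−8=b → koorb; then reverse → brook.

brook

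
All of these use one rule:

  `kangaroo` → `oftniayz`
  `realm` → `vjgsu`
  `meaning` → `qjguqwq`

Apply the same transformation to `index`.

In kangaroo: k→o is +4, a→f is +5, n→t is +6, g→n is +7 — the shift increases by 1 each position. The shift increases by 1 at each position, starting from +4: 4, 5, 6, ….
Applying it to index: i+4=m, n+5=s, d+6=j, e+7=l, x+8=f.

msjlf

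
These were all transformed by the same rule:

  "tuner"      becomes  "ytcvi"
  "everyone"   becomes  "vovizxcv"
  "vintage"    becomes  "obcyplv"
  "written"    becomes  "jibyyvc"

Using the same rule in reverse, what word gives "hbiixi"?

mirror

Each letter's alphabet position (a=0..z=25) is mapped through 21·x+15 mod 26 — an affine cipher.
Decoding hbiixi: h(7)→5·(7−15)≡12=m; b(1)→5·(1−15)≡8=i; i(8)→5·(8−15)≡17=r; i(8)→5·(8−15)≡17=r; x(23)→5·(23−15)≡14=o; i(8)→5·(8−15)≡17=r (all mod 26).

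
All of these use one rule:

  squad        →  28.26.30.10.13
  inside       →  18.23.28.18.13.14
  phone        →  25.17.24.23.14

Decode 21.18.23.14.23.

linen

Each letter is replaced by its alphabet position (a=1..z=26) + 9.
Reversing it on 21.18.23.14.23: 21→(21−9)÷1=12=l, 18→(18−9)÷1=9=i, 23→(23−9)÷1=14=n, 14→(14−9)÷1=5=e, 23→(23−9)÷1=14=n.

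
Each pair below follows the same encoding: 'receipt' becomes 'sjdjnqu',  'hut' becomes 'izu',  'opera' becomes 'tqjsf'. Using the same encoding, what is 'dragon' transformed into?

Two shifts are in play — +5 for a/e/i/o/u, +1 for every other letter.
On dragon: d(cons)+1=e, r(cons)+1=s, a(vowel)+5=f, g(cons)+1=h, o(vowel)+5=t, n(cons)+1=o.

esfhto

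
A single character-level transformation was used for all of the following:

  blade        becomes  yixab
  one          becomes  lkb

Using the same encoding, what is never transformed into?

Compare letters: b→y is +23, l→i is +23, a→x is +23 — a constant shift. This is a Caesar cipher with shift 23.
Applying it to never: n+23=k, e+23=b, v+23=s, e+23=b, r+23=o.

kbsbo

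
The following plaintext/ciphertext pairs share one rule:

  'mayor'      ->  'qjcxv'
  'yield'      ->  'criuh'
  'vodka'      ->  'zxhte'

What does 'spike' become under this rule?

Shifts by position in mayor: pos 0: m→q (+4), pos 1: a→j (+9), pos 2: y→c (+4), pos 3: o→x (+9) — repeating every 2. The shifts repeat in a cycle of length 2: positions 0,1,… shift by +4, +9, then the pattern repeats.
Applying it to spike: s+4=w, p+9=y, i+4=m, k+9=t, e+4=i.

wymti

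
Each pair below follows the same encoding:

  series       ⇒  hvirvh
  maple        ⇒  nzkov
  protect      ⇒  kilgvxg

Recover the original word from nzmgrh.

mantis

Each letter is replaced by its mirror in the alphabet: a↔z, b↔y, c↔x, and so on (the Atbash cipher).
Reversing it on nzmgrh: n↔m, z↔a, m↔n, g↔t, r↔i, h↔s.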